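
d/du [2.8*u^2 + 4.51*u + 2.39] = 5.6*u + 4.51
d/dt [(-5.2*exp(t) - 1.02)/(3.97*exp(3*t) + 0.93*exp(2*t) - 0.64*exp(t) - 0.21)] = (41.288*exp(3*t) + 16.9842*exp(2*t) + 1.8972*exp(t) + 0.4392)*exp(t)/(15.7609*exp(6*t) + 7.3842*exp(5*t) - 4.2167*exp(4*t) - 2.8578*exp(3*t) + 0.019*exp(2*t) + 0.2688*exp(t) + 0.0441)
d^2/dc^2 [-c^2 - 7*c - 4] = -2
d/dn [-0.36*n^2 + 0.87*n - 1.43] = 0.87 - 0.72*n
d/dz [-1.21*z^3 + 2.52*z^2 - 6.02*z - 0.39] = -3.63*z^2 + 5.04*z - 6.02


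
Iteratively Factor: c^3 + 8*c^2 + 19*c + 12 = (c + 3)*(c^2 + 5*c + 4) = (c + 3)*(c + 4)*(c + 1)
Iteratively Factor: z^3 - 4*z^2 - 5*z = (z + 1)*(z^2 - 5*z) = (z - 5)*(z + 1)*(z)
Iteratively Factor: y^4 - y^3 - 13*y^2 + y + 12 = (y - 1)*(y^3 - 13*y - 12) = (y - 1)*(y + 3)*(y^2 - 3*y - 4) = (y - 1)*(y + 1)*(y + 3)*(y - 4)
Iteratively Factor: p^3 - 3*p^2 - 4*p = (p - 4)*(p^2 + p) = p*(p - 4)*(p + 1)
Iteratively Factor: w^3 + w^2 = (w)*(w^2 + w) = w^2*(w + 1)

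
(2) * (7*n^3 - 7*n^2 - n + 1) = 14*n^3 - 14*n^2 - 2*n + 2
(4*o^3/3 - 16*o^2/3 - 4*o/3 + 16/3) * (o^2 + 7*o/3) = 4*o^5/3 - 20*o^4/9 - 124*o^3/9 + 20*o^2/9 + 112*o/9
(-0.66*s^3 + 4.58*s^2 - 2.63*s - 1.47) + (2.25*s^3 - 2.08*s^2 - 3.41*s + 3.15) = 1.59*s^3 + 2.5*s^2 - 6.04*s + 1.68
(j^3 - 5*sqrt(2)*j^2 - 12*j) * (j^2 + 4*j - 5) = j^5 - 5*sqrt(2)*j^4 + 4*j^4 - 20*sqrt(2)*j^3 - 17*j^3 - 48*j^2 + 25*sqrt(2)*j^2 + 60*j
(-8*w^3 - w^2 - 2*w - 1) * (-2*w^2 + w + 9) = 16*w^5 - 6*w^4 - 69*w^3 - 9*w^2 - 19*w - 9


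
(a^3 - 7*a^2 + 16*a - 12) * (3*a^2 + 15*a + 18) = 3*a^5 - 6*a^4 - 39*a^3 + 78*a^2 + 108*a - 216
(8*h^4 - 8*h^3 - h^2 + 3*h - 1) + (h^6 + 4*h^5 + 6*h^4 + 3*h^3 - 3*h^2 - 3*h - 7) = h^6 + 4*h^5 + 14*h^4 - 5*h^3 - 4*h^2 - 8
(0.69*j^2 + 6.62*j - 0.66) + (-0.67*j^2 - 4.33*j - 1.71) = 0.0199999999999999*j^2 + 2.29*j - 2.37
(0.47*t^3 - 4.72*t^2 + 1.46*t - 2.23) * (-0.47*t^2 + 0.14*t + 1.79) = -0.2209*t^5 + 2.2842*t^4 - 0.5057*t^3 - 7.1963*t^2 + 2.3012*t - 3.9917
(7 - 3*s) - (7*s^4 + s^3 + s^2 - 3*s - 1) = -7*s^4 - s^3 - s^2 + 8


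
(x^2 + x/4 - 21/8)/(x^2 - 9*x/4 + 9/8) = (4*x + 7)/(4*x - 3)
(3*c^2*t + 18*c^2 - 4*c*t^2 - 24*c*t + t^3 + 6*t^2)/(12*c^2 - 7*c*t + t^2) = (-c*t - 6*c + t^2 + 6*t)/(-4*c + t)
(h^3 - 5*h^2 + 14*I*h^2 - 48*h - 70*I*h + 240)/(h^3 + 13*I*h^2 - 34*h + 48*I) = (h - 5)/(h - I)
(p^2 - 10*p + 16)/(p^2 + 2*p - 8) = (p - 8)/(p + 4)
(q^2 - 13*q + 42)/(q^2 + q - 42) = (q - 7)/(q + 7)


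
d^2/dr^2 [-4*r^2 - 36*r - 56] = -8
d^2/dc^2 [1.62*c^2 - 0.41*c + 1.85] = 3.24000000000000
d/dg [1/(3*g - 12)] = -1/(3*(g - 4)^2)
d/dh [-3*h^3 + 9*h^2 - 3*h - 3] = -9*h^2 + 18*h - 3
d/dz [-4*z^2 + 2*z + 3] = 2 - 8*z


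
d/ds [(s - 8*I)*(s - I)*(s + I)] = 3*s^2 - 16*I*s + 1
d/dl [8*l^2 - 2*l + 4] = 16*l - 2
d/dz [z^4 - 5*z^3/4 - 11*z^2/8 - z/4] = 4*z^3 - 15*z^2/4 - 11*z/4 - 1/4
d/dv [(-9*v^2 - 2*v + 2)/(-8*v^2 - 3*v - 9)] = (11*v^2 + 194*v + 24)/(64*v^4 + 48*v^3 + 153*v^2 + 54*v + 81)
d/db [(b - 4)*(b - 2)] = 2*b - 6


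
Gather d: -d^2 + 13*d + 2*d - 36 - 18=-d^2 + 15*d - 54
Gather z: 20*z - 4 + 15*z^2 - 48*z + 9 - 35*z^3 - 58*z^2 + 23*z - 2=-35*z^3 - 43*z^2 - 5*z + 3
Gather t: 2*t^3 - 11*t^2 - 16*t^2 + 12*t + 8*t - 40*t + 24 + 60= 2*t^3 - 27*t^2 - 20*t + 84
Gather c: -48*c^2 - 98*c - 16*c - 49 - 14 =-48*c^2 - 114*c - 63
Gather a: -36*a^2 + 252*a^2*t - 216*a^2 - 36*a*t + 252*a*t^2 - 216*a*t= a^2*(252*t - 252) + a*(252*t^2 - 252*t)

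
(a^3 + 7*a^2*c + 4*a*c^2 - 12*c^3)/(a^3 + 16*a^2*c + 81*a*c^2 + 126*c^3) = (a^2 + a*c - 2*c^2)/(a^2 + 10*a*c + 21*c^2)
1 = 1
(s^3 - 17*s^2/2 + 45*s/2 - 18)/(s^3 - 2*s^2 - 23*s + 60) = (s - 3/2)/(s + 5)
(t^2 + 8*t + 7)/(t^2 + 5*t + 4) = (t + 7)/(t + 4)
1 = 1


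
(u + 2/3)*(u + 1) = u^2 + 5*u/3 + 2/3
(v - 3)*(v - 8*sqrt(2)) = v^2 - 8*sqrt(2)*v - 3*v + 24*sqrt(2)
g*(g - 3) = g^2 - 3*g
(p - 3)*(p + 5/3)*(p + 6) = p^3 + 14*p^2/3 - 13*p - 30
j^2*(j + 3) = j^3 + 3*j^2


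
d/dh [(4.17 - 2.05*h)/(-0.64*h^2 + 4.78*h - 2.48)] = (-1.312*h^2 + 5.3376*h - 14.8486)/(0.4096*h^4 - 6.1184*h^3 + 26.0228*h^2 - 23.7088*h + 6.1504)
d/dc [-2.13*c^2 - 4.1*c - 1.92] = -4.26*c - 4.1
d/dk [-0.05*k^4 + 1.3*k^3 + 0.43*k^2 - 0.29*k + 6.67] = -0.2*k^3 + 3.9*k^2 + 0.86*k - 0.29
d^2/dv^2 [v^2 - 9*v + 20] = 2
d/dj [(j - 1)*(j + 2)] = 2*j + 1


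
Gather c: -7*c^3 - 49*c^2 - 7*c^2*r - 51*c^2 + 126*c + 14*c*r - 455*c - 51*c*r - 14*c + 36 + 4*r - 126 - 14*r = -7*c^3 + c^2*(-7*r - 100) + c*(-37*r - 343) - 10*r - 90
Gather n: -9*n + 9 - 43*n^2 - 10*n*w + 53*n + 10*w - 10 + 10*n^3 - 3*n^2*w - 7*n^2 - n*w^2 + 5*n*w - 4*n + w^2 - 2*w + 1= 10*n^3 + n^2*(-3*w - 50) + n*(-w^2 - 5*w + 40) + w^2 + 8*w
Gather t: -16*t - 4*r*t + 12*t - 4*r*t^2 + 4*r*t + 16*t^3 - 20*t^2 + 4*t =16*t^3 + t^2*(-4*r - 20)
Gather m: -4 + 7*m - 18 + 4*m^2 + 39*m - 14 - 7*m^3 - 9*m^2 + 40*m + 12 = -7*m^3 - 5*m^2 + 86*m - 24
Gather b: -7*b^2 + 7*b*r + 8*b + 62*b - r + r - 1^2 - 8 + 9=-7*b^2 + b*(7*r + 70)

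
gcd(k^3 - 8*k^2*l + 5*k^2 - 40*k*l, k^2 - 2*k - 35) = k + 5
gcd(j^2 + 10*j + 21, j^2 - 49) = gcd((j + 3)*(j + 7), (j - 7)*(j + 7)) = j + 7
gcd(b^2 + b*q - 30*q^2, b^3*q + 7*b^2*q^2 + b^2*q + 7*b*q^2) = 1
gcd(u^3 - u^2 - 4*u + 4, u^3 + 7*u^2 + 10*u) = u + 2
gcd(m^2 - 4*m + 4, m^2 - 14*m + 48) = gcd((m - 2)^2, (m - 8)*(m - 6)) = 1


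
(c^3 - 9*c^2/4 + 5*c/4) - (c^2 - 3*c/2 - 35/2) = c^3 - 13*c^2/4 + 11*c/4 + 35/2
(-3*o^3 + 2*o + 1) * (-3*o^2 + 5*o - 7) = 9*o^5 - 15*o^4 + 15*o^3 + 7*o^2 - 9*o - 7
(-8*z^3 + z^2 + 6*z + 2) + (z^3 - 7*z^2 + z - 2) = -7*z^3 - 6*z^2 + 7*z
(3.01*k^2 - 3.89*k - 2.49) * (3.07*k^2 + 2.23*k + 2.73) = 9.2407*k^4 - 5.23*k^3 - 8.1017*k^2 - 16.1724*k - 6.7977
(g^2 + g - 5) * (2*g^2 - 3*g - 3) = 2*g^4 - g^3 - 16*g^2 + 12*g + 15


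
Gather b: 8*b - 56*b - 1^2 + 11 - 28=-48*b - 18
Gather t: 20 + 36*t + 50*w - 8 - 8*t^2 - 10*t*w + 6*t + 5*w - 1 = -8*t^2 + t*(42 - 10*w) + 55*w + 11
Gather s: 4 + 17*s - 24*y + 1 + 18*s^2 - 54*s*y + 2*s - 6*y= 18*s^2 + s*(19 - 54*y) - 30*y + 5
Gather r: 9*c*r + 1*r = r*(9*c + 1)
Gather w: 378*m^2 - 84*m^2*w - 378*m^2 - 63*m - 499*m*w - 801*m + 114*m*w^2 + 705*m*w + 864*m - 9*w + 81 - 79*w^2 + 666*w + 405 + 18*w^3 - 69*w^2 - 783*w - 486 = 18*w^3 + w^2*(114*m - 148) + w*(-84*m^2 + 206*m - 126)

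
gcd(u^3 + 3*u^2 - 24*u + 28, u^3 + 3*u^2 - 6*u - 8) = u - 2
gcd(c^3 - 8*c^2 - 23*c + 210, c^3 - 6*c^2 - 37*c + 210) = c - 7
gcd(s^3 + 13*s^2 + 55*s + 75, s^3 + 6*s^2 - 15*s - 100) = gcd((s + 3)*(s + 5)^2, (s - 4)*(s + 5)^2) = s^2 + 10*s + 25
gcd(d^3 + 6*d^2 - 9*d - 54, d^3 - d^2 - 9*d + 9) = d^2 - 9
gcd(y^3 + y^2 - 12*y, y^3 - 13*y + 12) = y^2 + y - 12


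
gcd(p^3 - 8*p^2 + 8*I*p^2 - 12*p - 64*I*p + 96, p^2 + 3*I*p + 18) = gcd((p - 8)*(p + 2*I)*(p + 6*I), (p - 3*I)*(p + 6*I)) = p + 6*I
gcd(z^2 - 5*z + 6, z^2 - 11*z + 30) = 1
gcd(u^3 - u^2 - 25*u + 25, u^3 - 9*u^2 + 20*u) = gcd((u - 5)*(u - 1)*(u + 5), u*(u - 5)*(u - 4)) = u - 5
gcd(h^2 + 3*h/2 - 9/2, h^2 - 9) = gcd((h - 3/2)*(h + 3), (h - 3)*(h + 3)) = h + 3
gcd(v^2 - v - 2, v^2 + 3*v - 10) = v - 2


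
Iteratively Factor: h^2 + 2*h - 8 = (h + 4)*(h - 2)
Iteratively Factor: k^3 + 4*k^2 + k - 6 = (k - 1)*(k^2 + 5*k + 6) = (k - 1)*(k + 3)*(k + 2)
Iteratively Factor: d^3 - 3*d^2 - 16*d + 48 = (d + 4)*(d^2 - 7*d + 12) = (d - 3)*(d + 4)*(d - 4)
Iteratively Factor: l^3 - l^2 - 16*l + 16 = (l - 4)*(l^2 + 3*l - 4) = (l - 4)*(l - 1)*(l + 4)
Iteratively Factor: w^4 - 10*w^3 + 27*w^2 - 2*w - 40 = (w - 5)*(w^3 - 5*w^2 + 2*w + 8) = (w - 5)*(w + 1)*(w^2 - 6*w + 8) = (w - 5)*(w - 4)*(w + 1)*(w - 2)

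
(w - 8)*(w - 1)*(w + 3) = w^3 - 6*w^2 - 19*w + 24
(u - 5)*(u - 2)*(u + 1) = u^3 - 6*u^2 + 3*u + 10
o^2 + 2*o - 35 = (o - 5)*(o + 7)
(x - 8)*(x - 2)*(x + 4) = x^3 - 6*x^2 - 24*x + 64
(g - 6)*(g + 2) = g^2 - 4*g - 12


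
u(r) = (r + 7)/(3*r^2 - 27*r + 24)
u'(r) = (27 - 6*r)*(r + 7)/(3*r^2 - 27*r + 24)^2 + 1/(3*r^2 - 27*r + 24)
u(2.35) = -0.41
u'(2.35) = 0.19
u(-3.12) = 0.03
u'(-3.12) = 0.02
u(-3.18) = 0.03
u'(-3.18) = 0.02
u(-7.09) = -0.00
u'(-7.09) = 0.00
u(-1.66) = 0.07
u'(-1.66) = 0.05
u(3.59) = -0.31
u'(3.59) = 0.02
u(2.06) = -0.48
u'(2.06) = 0.32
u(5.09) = -0.34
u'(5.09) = -0.06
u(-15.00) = -0.00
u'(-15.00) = 0.00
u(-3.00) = 0.03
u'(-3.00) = 0.02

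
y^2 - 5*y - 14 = (y - 7)*(y + 2)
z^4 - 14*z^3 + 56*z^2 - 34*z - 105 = (z - 7)*(z - 5)*(z - 3)*(z + 1)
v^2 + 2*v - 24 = (v - 4)*(v + 6)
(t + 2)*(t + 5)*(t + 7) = t^3 + 14*t^2 + 59*t + 70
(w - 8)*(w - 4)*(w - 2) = w^3 - 14*w^2 + 56*w - 64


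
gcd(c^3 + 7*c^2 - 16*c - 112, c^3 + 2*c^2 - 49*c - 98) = c + 7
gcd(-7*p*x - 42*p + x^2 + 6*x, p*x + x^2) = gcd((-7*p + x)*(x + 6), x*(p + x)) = 1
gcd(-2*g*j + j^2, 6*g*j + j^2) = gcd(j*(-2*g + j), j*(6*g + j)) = j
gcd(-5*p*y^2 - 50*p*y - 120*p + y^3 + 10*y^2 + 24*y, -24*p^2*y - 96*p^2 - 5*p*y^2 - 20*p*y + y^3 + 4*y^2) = y + 4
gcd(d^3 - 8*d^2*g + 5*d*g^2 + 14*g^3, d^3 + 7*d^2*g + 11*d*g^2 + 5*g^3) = d + g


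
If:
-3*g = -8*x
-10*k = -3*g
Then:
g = 8*x/3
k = 4*x/5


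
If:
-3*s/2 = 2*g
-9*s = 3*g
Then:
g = 0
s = 0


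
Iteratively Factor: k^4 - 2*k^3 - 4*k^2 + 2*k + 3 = (k + 1)*(k^3 - 3*k^2 - k + 3) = (k - 3)*(k + 1)*(k^2 - 1) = (k - 3)*(k + 1)^2*(k - 1)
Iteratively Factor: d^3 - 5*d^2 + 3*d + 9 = (d - 3)*(d^2 - 2*d - 3) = (d - 3)*(d + 1)*(d - 3)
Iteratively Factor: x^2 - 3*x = (x - 3)*(x)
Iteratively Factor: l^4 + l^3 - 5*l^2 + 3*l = (l - 1)*(l^3 + 2*l^2 - 3*l) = l*(l - 1)*(l^2 + 2*l - 3) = l*(l - 1)*(l + 3)*(l - 1)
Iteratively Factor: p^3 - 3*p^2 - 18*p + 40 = (p + 4)*(p^2 - 7*p + 10) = (p - 5)*(p + 4)*(p - 2)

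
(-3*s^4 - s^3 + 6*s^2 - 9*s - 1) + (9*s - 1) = -3*s^4 - s^3 + 6*s^2 - 2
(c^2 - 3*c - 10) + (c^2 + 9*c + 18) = 2*c^2 + 6*c + 8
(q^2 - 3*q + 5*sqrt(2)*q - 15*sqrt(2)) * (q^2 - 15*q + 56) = q^4 - 18*q^3 + 5*sqrt(2)*q^3 - 90*sqrt(2)*q^2 + 101*q^2 - 168*q + 505*sqrt(2)*q - 840*sqrt(2)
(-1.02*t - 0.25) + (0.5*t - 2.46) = -0.52*t - 2.71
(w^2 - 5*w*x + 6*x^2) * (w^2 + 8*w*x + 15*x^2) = w^4 + 3*w^3*x - 19*w^2*x^2 - 27*w*x^3 + 90*x^4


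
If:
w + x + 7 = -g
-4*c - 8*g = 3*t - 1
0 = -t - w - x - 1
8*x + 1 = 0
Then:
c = 11*w/4 + 469/32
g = -w - 55/8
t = -w - 7/8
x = -1/8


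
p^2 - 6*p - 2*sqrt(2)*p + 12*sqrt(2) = (p - 6)*(p - 2*sqrt(2))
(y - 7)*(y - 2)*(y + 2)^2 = y^4 - 5*y^3 - 18*y^2 + 20*y + 56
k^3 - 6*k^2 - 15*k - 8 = (k - 8)*(k + 1)^2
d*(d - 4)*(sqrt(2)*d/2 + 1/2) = sqrt(2)*d^3/2 - 2*sqrt(2)*d^2 + d^2/2 - 2*d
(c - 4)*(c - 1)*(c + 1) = c^3 - 4*c^2 - c + 4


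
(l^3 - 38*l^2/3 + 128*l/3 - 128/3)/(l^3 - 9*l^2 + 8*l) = (3*l^2 - 14*l + 16)/(3*l*(l - 1))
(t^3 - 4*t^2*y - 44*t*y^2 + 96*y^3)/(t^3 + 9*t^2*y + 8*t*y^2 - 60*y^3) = (t - 8*y)/(t + 5*y)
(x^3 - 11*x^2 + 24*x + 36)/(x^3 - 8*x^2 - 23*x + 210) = (x^2 - 5*x - 6)/(x^2 - 2*x - 35)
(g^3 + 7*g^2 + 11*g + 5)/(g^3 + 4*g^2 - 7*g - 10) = (g + 1)/(g - 2)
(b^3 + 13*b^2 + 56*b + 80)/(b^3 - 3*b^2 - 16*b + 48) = (b^2 + 9*b + 20)/(b^2 - 7*b + 12)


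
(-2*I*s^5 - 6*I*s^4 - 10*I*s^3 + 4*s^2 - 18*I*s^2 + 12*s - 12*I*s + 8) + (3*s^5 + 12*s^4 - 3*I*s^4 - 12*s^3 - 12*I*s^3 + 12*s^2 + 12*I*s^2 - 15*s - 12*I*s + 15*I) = 3*s^5 - 2*I*s^5 + 12*s^4 - 9*I*s^4 - 12*s^3 - 22*I*s^3 + 16*s^2 - 6*I*s^2 - 3*s - 24*I*s + 8 + 15*I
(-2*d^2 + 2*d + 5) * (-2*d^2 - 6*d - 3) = 4*d^4 + 8*d^3 - 16*d^2 - 36*d - 15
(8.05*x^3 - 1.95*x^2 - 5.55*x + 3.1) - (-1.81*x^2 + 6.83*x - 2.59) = 8.05*x^3 - 0.14*x^2 - 12.38*x + 5.69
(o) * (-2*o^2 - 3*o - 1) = -2*o^3 - 3*o^2 - o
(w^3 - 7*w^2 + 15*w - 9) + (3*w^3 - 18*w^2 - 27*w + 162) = 4*w^3 - 25*w^2 - 12*w + 153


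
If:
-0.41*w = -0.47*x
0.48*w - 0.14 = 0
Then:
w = 0.29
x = 0.25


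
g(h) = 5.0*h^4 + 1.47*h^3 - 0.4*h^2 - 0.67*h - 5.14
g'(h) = 20.0*h^3 + 4.41*h^2 - 0.8*h - 0.67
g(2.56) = 229.93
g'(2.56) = 361.73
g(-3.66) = 817.09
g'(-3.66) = -919.23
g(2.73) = 297.69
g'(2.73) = 436.94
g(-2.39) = 137.25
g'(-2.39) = -246.61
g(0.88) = -2.04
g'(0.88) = 15.67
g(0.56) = -4.89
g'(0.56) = 3.78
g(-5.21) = 3463.62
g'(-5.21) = -2705.21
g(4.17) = 1603.57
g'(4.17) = 1522.91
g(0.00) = -5.14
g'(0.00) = -0.67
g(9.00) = 33833.06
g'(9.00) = 14929.34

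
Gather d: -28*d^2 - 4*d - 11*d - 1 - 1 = -28*d^2 - 15*d - 2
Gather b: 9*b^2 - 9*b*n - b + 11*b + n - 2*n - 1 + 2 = 9*b^2 + b*(10 - 9*n) - n + 1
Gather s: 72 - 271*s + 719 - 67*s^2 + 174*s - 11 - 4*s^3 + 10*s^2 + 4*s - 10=-4*s^3 - 57*s^2 - 93*s + 770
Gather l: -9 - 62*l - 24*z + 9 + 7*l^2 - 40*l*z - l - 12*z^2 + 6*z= 7*l^2 + l*(-40*z - 63) - 12*z^2 - 18*z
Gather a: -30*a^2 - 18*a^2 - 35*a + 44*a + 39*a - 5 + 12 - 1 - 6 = -48*a^2 + 48*a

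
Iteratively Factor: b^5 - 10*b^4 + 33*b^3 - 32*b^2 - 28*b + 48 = (b - 3)*(b^4 - 7*b^3 + 12*b^2 + 4*b - 16) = (b - 3)*(b - 2)*(b^3 - 5*b^2 + 2*b + 8) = (b - 3)*(b - 2)*(b + 1)*(b^2 - 6*b + 8) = (b - 3)*(b - 2)^2*(b + 1)*(b - 4)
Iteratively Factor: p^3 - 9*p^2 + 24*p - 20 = (p - 2)*(p^2 - 7*p + 10) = (p - 5)*(p - 2)*(p - 2)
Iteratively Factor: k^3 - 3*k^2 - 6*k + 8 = (k + 2)*(k^2 - 5*k + 4) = (k - 1)*(k + 2)*(k - 4)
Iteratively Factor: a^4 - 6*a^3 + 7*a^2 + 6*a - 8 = (a - 2)*(a^3 - 4*a^2 - a + 4) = (a - 2)*(a + 1)*(a^2 - 5*a + 4) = (a - 4)*(a - 2)*(a + 1)*(a - 1)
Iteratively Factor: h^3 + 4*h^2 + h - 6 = (h + 2)*(h^2 + 2*h - 3) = (h + 2)*(h + 3)*(h - 1)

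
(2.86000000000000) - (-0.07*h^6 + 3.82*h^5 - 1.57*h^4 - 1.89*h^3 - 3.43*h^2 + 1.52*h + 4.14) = 0.07*h^6 - 3.82*h^5 + 1.57*h^4 + 1.89*h^3 + 3.43*h^2 - 1.52*h - 1.28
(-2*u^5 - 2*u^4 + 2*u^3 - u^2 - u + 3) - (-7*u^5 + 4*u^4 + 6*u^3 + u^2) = 5*u^5 - 6*u^4 - 4*u^3 - 2*u^2 - u + 3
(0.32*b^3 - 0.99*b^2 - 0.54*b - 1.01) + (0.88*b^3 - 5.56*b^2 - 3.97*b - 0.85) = 1.2*b^3 - 6.55*b^2 - 4.51*b - 1.86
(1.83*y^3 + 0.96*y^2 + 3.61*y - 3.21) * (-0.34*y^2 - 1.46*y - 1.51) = -0.6222*y^5 - 2.9982*y^4 - 5.3923*y^3 - 5.6288*y^2 - 0.764500000000001*y + 4.8471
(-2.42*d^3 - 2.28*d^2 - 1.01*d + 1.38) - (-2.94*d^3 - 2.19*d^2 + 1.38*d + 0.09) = 0.52*d^3 - 0.0899999999999999*d^2 - 2.39*d + 1.29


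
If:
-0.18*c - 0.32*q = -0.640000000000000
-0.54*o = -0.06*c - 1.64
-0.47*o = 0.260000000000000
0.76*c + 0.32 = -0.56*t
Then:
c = -32.31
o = -0.55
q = 20.18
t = 43.28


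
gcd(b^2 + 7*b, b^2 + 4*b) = b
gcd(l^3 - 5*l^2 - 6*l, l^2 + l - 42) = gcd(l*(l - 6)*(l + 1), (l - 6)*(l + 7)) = l - 6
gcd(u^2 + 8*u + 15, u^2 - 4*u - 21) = u + 3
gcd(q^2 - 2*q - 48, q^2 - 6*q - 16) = q - 8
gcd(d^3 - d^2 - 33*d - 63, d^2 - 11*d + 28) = d - 7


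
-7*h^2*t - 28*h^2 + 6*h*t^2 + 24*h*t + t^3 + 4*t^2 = (-h + t)*(7*h + t)*(t + 4)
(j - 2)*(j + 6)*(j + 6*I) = j^3 + 4*j^2 + 6*I*j^2 - 12*j + 24*I*j - 72*I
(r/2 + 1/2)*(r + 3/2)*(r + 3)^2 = r^4/2 + 17*r^3/4 + 51*r^2/4 + 63*r/4 + 27/4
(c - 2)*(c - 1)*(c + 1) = c^3 - 2*c^2 - c + 2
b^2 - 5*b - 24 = (b - 8)*(b + 3)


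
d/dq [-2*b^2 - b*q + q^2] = -b + 2*q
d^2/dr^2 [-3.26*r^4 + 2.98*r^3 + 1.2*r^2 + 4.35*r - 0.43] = -39.12*r^2 + 17.88*r + 2.4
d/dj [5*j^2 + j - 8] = 10*j + 1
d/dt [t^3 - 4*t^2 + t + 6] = 3*t^2 - 8*t + 1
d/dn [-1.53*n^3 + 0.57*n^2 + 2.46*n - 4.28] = -4.59*n^2 + 1.14*n + 2.46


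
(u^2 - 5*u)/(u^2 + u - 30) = u/(u + 6)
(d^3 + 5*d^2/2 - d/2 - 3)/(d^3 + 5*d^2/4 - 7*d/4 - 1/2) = 2*(2*d + 3)/(4*d + 1)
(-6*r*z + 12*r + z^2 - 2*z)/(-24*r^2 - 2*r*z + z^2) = (z - 2)/(4*r + z)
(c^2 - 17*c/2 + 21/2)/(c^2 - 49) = (c - 3/2)/(c + 7)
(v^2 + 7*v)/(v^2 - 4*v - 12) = v*(v + 7)/(v^2 - 4*v - 12)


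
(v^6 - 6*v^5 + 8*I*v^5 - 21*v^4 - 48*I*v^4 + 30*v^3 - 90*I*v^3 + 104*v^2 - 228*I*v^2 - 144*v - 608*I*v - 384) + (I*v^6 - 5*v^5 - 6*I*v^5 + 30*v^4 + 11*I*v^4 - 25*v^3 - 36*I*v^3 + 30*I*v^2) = v^6 + I*v^6 - 11*v^5 + 2*I*v^5 + 9*v^4 - 37*I*v^4 + 5*v^3 - 126*I*v^3 + 104*v^2 - 198*I*v^2 - 144*v - 608*I*v - 384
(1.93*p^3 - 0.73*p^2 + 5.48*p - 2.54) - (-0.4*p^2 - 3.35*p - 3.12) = 1.93*p^3 - 0.33*p^2 + 8.83*p + 0.58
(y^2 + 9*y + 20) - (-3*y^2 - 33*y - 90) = 4*y^2 + 42*y + 110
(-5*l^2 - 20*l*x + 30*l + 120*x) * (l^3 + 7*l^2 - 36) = -5*l^5 - 20*l^4*x - 5*l^4 - 20*l^3*x + 210*l^3 + 840*l^2*x + 180*l^2 + 720*l*x - 1080*l - 4320*x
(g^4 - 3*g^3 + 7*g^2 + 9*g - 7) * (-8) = -8*g^4 + 24*g^3 - 56*g^2 - 72*g + 56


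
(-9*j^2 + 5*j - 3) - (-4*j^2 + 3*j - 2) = -5*j^2 + 2*j - 1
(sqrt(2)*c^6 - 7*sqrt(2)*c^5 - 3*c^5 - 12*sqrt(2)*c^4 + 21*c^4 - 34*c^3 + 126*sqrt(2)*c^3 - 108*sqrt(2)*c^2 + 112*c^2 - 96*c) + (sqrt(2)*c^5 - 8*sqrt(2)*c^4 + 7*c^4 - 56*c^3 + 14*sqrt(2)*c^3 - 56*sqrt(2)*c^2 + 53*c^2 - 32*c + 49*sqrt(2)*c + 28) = sqrt(2)*c^6 - 6*sqrt(2)*c^5 - 3*c^5 - 20*sqrt(2)*c^4 + 28*c^4 - 90*c^3 + 140*sqrt(2)*c^3 - 164*sqrt(2)*c^2 + 165*c^2 - 128*c + 49*sqrt(2)*c + 28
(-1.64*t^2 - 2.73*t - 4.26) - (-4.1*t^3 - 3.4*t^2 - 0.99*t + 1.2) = 4.1*t^3 + 1.76*t^2 - 1.74*t - 5.46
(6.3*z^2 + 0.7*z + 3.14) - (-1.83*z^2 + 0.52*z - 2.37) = 8.13*z^2 + 0.18*z + 5.51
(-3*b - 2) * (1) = -3*b - 2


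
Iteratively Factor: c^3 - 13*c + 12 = (c - 3)*(c^2 + 3*c - 4) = (c - 3)*(c + 4)*(c - 1)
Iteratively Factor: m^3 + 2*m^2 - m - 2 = (m - 1)*(m^2 + 3*m + 2) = (m - 1)*(m + 2)*(m + 1)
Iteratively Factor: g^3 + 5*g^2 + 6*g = (g)*(g^2 + 5*g + 6) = g*(g + 3)*(g + 2)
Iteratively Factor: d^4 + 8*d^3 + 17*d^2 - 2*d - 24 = (d + 2)*(d^3 + 6*d^2 + 5*d - 12) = (d - 1)*(d + 2)*(d^2 + 7*d + 12) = (d - 1)*(d + 2)*(d + 3)*(d + 4)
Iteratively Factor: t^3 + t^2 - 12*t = (t)*(t^2 + t - 12) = t*(t + 4)*(t - 3)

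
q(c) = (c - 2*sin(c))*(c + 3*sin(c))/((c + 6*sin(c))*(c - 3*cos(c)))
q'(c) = (1 - 2*cos(c))*(c + 3*sin(c))/((c + 6*sin(c))*(c - 3*cos(c))) + (c - 2*sin(c))*(c + 3*sin(c))*(-3*sin(c) - 1)/((c + 6*sin(c))*(c - 3*cos(c))^2) + (c - 2*sin(c))*(c + 3*sin(c))*(-6*cos(c) - 1)/((c + 6*sin(c))^2*(c - 3*cos(c))) + (c - 2*sin(c))*(3*cos(c) + 1)/((c + 6*sin(c))*(c - 3*cos(c))) = (-(c - 2*sin(c))*(c + 3*sin(c))*(c + 6*sin(c))*(3*sin(c) + 1) - (c - 2*sin(c))*(c + 3*sin(c))*(c - 3*cos(c))*(6*cos(c) + 1) + (c + 6*sin(c))*(c - 3*cos(c))*(c*cos(c) + 2*c + sin(c) - 6*sin(2*c)))/((c + 6*sin(c))^2*(c - 3*cos(c))^2)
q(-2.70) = -114.26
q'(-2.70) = -2418.02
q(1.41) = -0.36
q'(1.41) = 1.95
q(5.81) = 3.09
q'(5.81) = -3.82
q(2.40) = 0.16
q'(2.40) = 0.31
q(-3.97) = -10.93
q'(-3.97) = -93.81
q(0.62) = 0.17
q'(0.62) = 0.46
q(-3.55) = 11.02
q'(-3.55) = -11.24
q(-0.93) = -0.14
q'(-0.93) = 0.12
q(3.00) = 0.41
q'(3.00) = 0.63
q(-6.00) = 0.88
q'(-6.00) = 1.02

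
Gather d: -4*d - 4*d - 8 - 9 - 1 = -8*d - 18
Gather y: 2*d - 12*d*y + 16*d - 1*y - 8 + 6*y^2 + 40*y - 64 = 18*d + 6*y^2 + y*(39 - 12*d) - 72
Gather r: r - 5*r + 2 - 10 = -4*r - 8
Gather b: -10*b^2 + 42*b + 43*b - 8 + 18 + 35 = -10*b^2 + 85*b + 45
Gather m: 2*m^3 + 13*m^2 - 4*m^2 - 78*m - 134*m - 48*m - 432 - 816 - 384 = 2*m^3 + 9*m^2 - 260*m - 1632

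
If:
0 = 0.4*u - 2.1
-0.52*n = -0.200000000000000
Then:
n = 0.38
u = 5.25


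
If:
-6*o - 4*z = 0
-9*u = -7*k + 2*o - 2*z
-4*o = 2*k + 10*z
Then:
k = -11*z/3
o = -2*z/3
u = -67*z/27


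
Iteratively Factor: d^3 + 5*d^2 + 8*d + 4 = (d + 1)*(d^2 + 4*d + 4) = (d + 1)*(d + 2)*(d + 2)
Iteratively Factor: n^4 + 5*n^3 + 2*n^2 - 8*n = (n)*(n^3 + 5*n^2 + 2*n - 8) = n*(n + 4)*(n^2 + n - 2) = n*(n - 1)*(n + 4)*(n + 2)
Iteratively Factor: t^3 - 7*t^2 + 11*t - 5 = (t - 5)*(t^2 - 2*t + 1) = (t - 5)*(t - 1)*(t - 1)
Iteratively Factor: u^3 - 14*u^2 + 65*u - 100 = (u - 4)*(u^2 - 10*u + 25) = (u - 5)*(u - 4)*(u - 5)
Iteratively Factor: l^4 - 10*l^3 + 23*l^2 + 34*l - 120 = (l + 2)*(l^3 - 12*l^2 + 47*l - 60) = (l - 4)*(l + 2)*(l^2 - 8*l + 15) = (l - 5)*(l - 4)*(l + 2)*(l - 3)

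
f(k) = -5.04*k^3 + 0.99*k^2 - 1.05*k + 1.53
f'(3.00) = -131.19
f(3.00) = -128.79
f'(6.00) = -533.49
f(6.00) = -1057.77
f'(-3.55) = -198.63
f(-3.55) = 243.22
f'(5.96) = -526.34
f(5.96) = -1036.57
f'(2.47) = -88.41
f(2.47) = -70.97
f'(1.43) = -29.14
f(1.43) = -12.69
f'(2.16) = -67.32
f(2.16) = -46.91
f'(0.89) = -11.26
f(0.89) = -2.17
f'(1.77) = -44.91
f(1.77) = -25.17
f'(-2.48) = -98.95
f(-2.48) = 87.10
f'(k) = -15.12*k^2 + 1.98*k - 1.05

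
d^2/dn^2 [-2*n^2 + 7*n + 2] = -4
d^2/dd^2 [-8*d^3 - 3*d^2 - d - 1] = -48*d - 6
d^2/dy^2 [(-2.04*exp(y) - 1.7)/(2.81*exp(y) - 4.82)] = (-41.053538*exp(y) - 70.419236)*exp(y)/(22.188041*exp(3*y) - 114.177606*exp(2*y) + 195.849132*exp(y) - 111.980168)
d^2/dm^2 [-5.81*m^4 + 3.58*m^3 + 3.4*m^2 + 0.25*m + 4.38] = -69.72*m^2 + 21.48*m + 6.8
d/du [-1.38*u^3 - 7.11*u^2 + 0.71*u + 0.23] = -4.14*u^2 - 14.22*u + 0.71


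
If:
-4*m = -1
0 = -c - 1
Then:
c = -1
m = 1/4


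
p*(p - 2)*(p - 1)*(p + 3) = p^4 - 7*p^2 + 6*p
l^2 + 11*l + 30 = (l + 5)*(l + 6)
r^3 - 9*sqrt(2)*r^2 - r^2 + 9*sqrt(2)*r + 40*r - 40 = (r - 1)*(r - 5*sqrt(2))*(r - 4*sqrt(2))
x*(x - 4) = x^2 - 4*x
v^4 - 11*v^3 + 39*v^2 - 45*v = v*(v - 5)*(v - 3)^2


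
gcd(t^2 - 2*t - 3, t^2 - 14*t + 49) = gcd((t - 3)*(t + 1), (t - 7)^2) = 1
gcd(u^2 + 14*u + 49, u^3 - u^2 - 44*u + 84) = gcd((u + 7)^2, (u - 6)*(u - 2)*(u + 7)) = u + 7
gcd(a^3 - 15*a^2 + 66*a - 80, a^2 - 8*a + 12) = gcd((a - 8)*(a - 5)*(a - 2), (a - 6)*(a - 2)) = a - 2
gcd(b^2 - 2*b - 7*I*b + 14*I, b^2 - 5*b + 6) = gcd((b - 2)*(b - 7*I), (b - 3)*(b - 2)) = b - 2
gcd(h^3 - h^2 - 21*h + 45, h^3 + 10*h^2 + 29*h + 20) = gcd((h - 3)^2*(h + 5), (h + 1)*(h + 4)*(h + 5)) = h + 5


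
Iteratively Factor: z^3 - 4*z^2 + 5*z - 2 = (z - 1)*(z^2 - 3*z + 2) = (z - 1)^2*(z - 2)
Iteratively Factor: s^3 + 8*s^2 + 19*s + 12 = (s + 3)*(s^2 + 5*s + 4) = (s + 3)*(s + 4)*(s + 1)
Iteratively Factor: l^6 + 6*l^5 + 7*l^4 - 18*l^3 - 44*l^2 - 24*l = (l + 1)*(l^5 + 5*l^4 + 2*l^3 - 20*l^2 - 24*l) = (l - 2)*(l + 1)*(l^4 + 7*l^3 + 16*l^2 + 12*l) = (l - 2)*(l + 1)*(l + 2)*(l^3 + 5*l^2 + 6*l) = l*(l - 2)*(l + 1)*(l + 2)*(l^2 + 5*l + 6) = l*(l - 2)*(l + 1)*(l + 2)*(l + 3)*(l + 2)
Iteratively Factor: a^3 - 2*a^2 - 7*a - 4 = (a + 1)*(a^2 - 3*a - 4) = (a + 1)^2*(a - 4)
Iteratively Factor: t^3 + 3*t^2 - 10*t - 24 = (t + 2)*(t^2 + t - 12) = (t + 2)*(t + 4)*(t - 3)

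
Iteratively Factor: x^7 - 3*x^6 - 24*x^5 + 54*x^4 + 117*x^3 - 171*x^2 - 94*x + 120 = (x - 1)*(x^6 - 2*x^5 - 26*x^4 + 28*x^3 + 145*x^2 - 26*x - 120) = (x - 1)^2*(x^5 - x^4 - 27*x^3 + x^2 + 146*x + 120) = (x - 3)*(x - 1)^2*(x^4 + 2*x^3 - 21*x^2 - 62*x - 40) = (x - 3)*(x - 1)^2*(x + 4)*(x^3 - 2*x^2 - 13*x - 10) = (x - 3)*(x - 1)^2*(x + 1)*(x + 4)*(x^2 - 3*x - 10) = (x - 3)*(x - 1)^2*(x + 1)*(x + 2)*(x + 4)*(x - 5)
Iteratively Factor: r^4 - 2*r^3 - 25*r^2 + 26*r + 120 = (r + 4)*(r^3 - 6*r^2 - r + 30) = (r - 5)*(r + 4)*(r^2 - r - 6) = (r - 5)*(r - 3)*(r + 4)*(r + 2)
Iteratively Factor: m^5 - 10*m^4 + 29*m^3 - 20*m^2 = (m - 1)*(m^4 - 9*m^3 + 20*m^2) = (m - 5)*(m - 1)*(m^3 - 4*m^2) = m*(m - 5)*(m - 1)*(m^2 - 4*m) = m*(m - 5)*(m - 4)*(m - 1)*(m)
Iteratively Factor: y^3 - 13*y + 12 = (y - 1)*(y^2 + y - 12) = (y - 1)*(y + 4)*(y - 3)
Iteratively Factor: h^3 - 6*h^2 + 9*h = (h)*(h^2 - 6*h + 9) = h*(h - 3)*(h - 3)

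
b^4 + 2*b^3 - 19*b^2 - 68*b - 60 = (b - 5)*(b + 2)^2*(b + 3)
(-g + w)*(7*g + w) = -7*g^2 + 6*g*w + w^2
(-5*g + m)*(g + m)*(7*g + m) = -35*g^3 - 33*g^2*m + 3*g*m^2 + m^3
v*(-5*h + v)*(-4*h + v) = 20*h^2*v - 9*h*v^2 + v^3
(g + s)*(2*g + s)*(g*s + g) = 2*g^3*s + 2*g^3 + 3*g^2*s^2 + 3*g^2*s + g*s^3 + g*s^2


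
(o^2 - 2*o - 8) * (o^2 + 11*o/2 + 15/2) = o^4 + 7*o^3/2 - 23*o^2/2 - 59*o - 60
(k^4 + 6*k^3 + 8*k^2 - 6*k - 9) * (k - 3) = k^5 + 3*k^4 - 10*k^3 - 30*k^2 + 9*k + 27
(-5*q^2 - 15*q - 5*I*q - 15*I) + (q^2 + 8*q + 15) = -4*q^2 - 7*q - 5*I*q + 15 - 15*I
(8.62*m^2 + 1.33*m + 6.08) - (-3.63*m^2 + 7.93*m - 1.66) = 12.25*m^2 - 6.6*m + 7.74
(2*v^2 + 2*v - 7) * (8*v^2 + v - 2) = 16*v^4 + 18*v^3 - 58*v^2 - 11*v + 14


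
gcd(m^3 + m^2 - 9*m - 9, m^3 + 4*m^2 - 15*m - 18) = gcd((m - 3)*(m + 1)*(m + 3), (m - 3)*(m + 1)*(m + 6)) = m^2 - 2*m - 3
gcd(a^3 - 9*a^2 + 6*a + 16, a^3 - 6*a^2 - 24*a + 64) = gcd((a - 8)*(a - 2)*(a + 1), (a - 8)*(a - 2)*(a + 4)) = a^2 - 10*a + 16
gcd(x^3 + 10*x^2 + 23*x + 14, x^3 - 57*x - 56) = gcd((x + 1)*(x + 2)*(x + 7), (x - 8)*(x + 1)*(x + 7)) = x^2 + 8*x + 7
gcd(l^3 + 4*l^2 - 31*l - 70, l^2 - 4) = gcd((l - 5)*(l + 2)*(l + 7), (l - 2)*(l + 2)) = l + 2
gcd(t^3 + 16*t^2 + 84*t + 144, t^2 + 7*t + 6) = t + 6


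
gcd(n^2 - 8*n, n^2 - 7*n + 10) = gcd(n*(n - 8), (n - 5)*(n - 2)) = 1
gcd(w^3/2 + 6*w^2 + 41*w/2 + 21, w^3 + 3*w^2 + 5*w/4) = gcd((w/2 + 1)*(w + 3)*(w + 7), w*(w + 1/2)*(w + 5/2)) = 1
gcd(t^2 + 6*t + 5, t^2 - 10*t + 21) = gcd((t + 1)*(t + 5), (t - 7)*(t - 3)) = 1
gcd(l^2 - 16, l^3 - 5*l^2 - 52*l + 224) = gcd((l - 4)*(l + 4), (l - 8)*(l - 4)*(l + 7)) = l - 4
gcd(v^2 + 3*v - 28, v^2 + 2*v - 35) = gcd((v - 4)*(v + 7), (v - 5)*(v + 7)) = v + 7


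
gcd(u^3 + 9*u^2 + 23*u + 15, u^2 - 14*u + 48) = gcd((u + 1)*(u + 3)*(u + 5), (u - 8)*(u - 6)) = 1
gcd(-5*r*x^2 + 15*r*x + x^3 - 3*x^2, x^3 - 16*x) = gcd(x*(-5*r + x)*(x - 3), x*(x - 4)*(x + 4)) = x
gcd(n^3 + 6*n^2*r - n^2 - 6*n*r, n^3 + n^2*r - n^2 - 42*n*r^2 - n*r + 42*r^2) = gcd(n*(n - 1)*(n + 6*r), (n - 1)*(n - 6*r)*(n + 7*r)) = n - 1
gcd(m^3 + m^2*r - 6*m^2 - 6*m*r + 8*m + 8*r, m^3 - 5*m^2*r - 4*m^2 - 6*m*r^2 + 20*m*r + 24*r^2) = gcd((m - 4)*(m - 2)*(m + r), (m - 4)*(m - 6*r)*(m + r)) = m^2 + m*r - 4*m - 4*r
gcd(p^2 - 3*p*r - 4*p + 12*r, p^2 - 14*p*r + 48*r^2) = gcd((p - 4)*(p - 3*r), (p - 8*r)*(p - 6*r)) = 1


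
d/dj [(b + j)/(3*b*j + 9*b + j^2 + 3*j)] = (3*b*j + 9*b + j^2 + 3*j - (b + j)*(3*b + 2*j + 3))/(3*b*j + 9*b + j^2 + 3*j)^2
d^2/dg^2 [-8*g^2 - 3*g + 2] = -16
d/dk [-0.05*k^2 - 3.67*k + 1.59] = -0.1*k - 3.67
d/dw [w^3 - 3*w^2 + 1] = 3*w*(w - 2)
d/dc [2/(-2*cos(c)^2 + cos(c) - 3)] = 2*(1 - 4*cos(c))*sin(c)/(-cos(c) + cos(2*c) + 4)^2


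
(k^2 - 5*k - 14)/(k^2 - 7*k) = (k + 2)/k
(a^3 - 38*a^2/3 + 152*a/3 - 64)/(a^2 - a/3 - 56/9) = 3*(a^2 - 10*a + 24)/(3*a + 7)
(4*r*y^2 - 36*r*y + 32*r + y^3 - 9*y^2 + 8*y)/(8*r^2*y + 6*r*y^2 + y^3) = (y^2 - 9*y + 8)/(y*(2*r + y))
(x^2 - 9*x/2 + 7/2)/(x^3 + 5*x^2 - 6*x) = (x - 7/2)/(x*(x + 6))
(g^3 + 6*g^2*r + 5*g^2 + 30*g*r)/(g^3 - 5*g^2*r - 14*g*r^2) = (-g^2 - 6*g*r - 5*g - 30*r)/(-g^2 + 5*g*r + 14*r^2)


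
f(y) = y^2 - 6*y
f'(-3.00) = -12.00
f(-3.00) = 27.00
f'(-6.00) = -18.00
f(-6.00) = 72.00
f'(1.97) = -2.06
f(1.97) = -7.94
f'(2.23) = -1.54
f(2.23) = -8.41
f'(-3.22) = -12.44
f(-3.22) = 29.69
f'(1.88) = -2.24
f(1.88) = -7.75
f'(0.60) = -4.80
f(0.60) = -3.24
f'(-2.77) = -11.54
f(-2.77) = 24.29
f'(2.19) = -1.62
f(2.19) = -8.34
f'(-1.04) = -8.08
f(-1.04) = 7.32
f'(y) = 2*y - 6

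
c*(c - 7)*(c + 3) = c^3 - 4*c^2 - 21*c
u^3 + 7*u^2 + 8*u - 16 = (u - 1)*(u + 4)^2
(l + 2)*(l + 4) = l^2 + 6*l + 8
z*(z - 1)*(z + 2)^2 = z^4 + 3*z^3 - 4*z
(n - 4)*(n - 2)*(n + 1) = n^3 - 5*n^2 + 2*n + 8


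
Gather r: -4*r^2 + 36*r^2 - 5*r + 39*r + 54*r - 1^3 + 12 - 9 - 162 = 32*r^2 + 88*r - 160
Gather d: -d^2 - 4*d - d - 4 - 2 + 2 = -d^2 - 5*d - 4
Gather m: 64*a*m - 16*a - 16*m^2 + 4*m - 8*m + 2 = -16*a - 16*m^2 + m*(64*a - 4) + 2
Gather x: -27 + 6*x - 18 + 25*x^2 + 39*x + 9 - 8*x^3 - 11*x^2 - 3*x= -8*x^3 + 14*x^2 + 42*x - 36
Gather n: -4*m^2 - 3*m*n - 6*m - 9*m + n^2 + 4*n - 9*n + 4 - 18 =-4*m^2 - 15*m + n^2 + n*(-3*m - 5) - 14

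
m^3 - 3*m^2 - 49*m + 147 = (m - 7)*(m - 3)*(m + 7)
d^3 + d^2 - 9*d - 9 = (d - 3)*(d + 1)*(d + 3)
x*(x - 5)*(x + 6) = x^3 + x^2 - 30*x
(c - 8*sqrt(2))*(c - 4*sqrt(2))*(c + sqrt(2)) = c^3 - 11*sqrt(2)*c^2 + 40*c + 64*sqrt(2)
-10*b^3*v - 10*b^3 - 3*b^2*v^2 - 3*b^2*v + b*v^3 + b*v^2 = (-5*b + v)*(2*b + v)*(b*v + b)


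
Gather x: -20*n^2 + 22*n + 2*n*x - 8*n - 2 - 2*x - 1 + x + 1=-20*n^2 + 14*n + x*(2*n - 1) - 2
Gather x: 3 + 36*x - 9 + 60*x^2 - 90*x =60*x^2 - 54*x - 6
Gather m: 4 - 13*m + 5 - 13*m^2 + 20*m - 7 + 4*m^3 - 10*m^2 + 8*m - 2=4*m^3 - 23*m^2 + 15*m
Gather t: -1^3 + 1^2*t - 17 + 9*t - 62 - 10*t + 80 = 0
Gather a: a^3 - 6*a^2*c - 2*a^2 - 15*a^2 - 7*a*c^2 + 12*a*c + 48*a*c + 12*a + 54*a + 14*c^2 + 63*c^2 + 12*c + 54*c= a^3 + a^2*(-6*c - 17) + a*(-7*c^2 + 60*c + 66) + 77*c^2 + 66*c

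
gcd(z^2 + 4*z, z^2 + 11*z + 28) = z + 4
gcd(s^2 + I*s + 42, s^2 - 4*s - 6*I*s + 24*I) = s - 6*I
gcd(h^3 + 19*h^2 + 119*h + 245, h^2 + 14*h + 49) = h^2 + 14*h + 49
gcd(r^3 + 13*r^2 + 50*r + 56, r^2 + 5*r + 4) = r + 4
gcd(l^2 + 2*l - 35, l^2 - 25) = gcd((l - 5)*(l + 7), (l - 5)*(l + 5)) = l - 5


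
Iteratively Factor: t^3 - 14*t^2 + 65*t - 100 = (t - 5)*(t^2 - 9*t + 20) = (t - 5)*(t - 4)*(t - 5)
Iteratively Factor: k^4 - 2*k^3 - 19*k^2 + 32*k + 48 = (k + 1)*(k^3 - 3*k^2 - 16*k + 48) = (k - 3)*(k + 1)*(k^2 - 16) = (k - 3)*(k + 1)*(k + 4)*(k - 4)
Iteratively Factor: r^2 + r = (r)*(r + 1)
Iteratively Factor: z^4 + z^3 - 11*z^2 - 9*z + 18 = (z + 2)*(z^3 - z^2 - 9*z + 9) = (z - 3)*(z + 2)*(z^2 + 2*z - 3) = (z - 3)*(z - 1)*(z + 2)*(z + 3)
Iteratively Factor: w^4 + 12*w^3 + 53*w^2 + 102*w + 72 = (w + 3)*(w^3 + 9*w^2 + 26*w + 24) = (w + 2)*(w + 3)*(w^2 + 7*w + 12) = (w + 2)*(w + 3)^2*(w + 4)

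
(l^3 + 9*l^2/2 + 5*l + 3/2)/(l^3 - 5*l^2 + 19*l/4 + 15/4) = 2*(l^2 + 4*l + 3)/(2*l^2 - 11*l + 15)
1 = 1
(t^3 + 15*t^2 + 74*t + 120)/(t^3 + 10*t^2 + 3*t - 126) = (t^2 + 9*t + 20)/(t^2 + 4*t - 21)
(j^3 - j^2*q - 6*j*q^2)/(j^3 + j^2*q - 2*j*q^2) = (-j + 3*q)/(-j + q)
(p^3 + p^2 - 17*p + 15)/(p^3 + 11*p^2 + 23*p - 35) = (p - 3)/(p + 7)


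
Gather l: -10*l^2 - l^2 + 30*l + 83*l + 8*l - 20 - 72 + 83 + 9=-11*l^2 + 121*l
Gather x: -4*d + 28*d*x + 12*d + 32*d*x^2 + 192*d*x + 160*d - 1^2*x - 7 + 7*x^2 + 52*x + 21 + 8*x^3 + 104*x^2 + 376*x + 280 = 168*d + 8*x^3 + x^2*(32*d + 111) + x*(220*d + 427) + 294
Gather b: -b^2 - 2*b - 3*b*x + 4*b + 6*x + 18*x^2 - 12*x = -b^2 + b*(2 - 3*x) + 18*x^2 - 6*x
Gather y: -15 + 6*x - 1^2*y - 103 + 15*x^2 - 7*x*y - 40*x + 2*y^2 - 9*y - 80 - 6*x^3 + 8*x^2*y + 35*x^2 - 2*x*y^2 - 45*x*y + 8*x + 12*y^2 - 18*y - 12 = -6*x^3 + 50*x^2 - 26*x + y^2*(14 - 2*x) + y*(8*x^2 - 52*x - 28) - 210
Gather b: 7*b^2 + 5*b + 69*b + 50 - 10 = 7*b^2 + 74*b + 40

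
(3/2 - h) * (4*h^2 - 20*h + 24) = -4*h^3 + 26*h^2 - 54*h + 36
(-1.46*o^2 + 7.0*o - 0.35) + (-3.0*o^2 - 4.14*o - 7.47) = -4.46*o^2 + 2.86*o - 7.82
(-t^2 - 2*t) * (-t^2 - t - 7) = t^4 + 3*t^3 + 9*t^2 + 14*t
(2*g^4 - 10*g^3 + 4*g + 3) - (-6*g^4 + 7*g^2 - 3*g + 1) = 8*g^4 - 10*g^3 - 7*g^2 + 7*g + 2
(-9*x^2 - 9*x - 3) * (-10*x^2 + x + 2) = 90*x^4 + 81*x^3 + 3*x^2 - 21*x - 6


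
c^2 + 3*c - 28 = (c - 4)*(c + 7)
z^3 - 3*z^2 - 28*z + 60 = (z - 6)*(z - 2)*(z + 5)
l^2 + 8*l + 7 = (l + 1)*(l + 7)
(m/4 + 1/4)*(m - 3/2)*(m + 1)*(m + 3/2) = m^4/4 + m^3/2 - 5*m^2/16 - 9*m/8 - 9/16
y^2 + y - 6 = (y - 2)*(y + 3)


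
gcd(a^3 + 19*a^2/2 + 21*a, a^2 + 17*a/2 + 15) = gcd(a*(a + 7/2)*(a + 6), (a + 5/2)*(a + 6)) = a + 6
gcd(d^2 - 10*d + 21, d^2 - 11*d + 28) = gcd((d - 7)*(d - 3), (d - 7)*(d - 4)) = d - 7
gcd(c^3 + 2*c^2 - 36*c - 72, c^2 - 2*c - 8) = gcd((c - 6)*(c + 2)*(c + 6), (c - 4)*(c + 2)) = c + 2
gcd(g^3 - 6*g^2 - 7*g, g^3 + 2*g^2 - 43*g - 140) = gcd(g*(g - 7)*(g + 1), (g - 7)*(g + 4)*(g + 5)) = g - 7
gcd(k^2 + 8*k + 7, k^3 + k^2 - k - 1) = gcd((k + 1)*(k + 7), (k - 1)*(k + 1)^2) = k + 1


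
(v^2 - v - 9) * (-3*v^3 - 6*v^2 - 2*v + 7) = -3*v^5 - 3*v^4 + 31*v^3 + 63*v^2 + 11*v - 63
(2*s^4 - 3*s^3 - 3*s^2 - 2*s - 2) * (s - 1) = 2*s^5 - 5*s^4 + s^2 + 2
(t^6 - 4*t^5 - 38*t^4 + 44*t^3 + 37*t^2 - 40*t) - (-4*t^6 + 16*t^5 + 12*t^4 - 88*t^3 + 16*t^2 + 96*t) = 5*t^6 - 20*t^5 - 50*t^4 + 132*t^3 + 21*t^2 - 136*t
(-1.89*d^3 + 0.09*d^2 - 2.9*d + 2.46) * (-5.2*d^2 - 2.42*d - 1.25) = 9.828*d^5 + 4.1058*d^4 + 17.2247*d^3 - 5.8865*d^2 - 2.3282*d - 3.075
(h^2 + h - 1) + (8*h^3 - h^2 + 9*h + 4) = 8*h^3 + 10*h + 3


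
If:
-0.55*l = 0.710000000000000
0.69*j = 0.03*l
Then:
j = -0.06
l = -1.29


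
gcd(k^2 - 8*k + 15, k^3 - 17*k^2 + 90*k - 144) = k - 3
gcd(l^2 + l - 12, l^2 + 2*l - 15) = l - 3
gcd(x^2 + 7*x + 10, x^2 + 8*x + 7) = 1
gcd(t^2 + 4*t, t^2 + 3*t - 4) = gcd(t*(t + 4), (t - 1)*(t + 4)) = t + 4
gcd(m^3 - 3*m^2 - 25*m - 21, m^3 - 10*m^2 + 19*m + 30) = m + 1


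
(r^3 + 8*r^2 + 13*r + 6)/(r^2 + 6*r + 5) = (r^2 + 7*r + 6)/(r + 5)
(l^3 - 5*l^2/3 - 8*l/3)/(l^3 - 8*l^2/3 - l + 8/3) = l/(l - 1)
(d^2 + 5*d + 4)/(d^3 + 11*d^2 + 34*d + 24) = 1/(d + 6)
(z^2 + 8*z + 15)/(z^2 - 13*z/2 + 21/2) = 2*(z^2 + 8*z + 15)/(2*z^2 - 13*z + 21)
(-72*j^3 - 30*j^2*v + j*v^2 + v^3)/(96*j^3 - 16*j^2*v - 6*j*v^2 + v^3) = (3*j + v)/(-4*j + v)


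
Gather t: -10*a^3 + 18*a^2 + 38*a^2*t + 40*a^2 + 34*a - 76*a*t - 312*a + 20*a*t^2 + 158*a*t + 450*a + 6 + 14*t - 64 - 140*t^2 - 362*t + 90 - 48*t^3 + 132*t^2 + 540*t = -10*a^3 + 58*a^2 + 172*a - 48*t^3 + t^2*(20*a - 8) + t*(38*a^2 + 82*a + 192) + 32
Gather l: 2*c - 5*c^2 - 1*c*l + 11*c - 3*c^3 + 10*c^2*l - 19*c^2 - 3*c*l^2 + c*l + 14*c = -3*c^3 + 10*c^2*l - 24*c^2 - 3*c*l^2 + 27*c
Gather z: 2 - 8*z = 2 - 8*z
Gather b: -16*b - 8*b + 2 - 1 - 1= -24*b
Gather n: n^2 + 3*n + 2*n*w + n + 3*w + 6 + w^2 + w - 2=n^2 + n*(2*w + 4) + w^2 + 4*w + 4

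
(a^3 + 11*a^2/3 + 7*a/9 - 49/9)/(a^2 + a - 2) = (9*a^2 + 42*a + 49)/(9*(a + 2))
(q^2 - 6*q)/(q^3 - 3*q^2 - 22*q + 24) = q/(q^2 + 3*q - 4)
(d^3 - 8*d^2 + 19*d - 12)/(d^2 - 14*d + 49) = (d^3 - 8*d^2 + 19*d - 12)/(d^2 - 14*d + 49)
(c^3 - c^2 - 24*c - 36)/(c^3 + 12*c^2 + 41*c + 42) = (c - 6)/(c + 7)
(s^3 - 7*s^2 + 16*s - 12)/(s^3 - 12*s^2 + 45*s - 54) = (s^2 - 4*s + 4)/(s^2 - 9*s + 18)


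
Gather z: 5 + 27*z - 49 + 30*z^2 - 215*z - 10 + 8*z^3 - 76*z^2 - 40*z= 8*z^3 - 46*z^2 - 228*z - 54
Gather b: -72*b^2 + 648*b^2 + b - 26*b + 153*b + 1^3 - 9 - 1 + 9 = 576*b^2 + 128*b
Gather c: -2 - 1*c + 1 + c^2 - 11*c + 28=c^2 - 12*c + 27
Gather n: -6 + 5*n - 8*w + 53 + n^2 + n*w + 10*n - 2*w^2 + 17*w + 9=n^2 + n*(w + 15) - 2*w^2 + 9*w + 56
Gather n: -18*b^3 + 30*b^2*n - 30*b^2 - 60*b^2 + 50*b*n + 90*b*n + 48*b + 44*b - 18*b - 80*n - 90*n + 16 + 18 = -18*b^3 - 90*b^2 + 74*b + n*(30*b^2 + 140*b - 170) + 34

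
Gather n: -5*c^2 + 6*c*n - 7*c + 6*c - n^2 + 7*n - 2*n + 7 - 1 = -5*c^2 - c - n^2 + n*(6*c + 5) + 6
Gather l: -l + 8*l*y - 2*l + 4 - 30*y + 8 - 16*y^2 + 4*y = l*(8*y - 3) - 16*y^2 - 26*y + 12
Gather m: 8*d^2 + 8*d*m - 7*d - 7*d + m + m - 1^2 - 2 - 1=8*d^2 - 14*d + m*(8*d + 2) - 4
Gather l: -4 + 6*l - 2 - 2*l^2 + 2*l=-2*l^2 + 8*l - 6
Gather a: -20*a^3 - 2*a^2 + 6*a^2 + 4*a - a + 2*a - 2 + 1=-20*a^3 + 4*a^2 + 5*a - 1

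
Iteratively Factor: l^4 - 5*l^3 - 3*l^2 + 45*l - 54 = (l + 3)*(l^3 - 8*l^2 + 21*l - 18) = (l - 2)*(l + 3)*(l^2 - 6*l + 9) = (l - 3)*(l - 2)*(l + 3)*(l - 3)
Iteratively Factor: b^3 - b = (b - 1)*(b^2 + b) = (b - 1)*(b + 1)*(b)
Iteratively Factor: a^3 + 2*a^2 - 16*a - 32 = (a - 4)*(a^2 + 6*a + 8) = (a - 4)*(a + 2)*(a + 4)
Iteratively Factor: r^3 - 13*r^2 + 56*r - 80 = (r - 4)*(r^2 - 9*r + 20) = (r - 4)^2*(r - 5)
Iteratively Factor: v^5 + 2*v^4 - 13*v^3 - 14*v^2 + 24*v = (v + 2)*(v^4 - 13*v^2 + 12*v) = (v - 3)*(v + 2)*(v^3 + 3*v^2 - 4*v) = (v - 3)*(v - 1)*(v + 2)*(v^2 + 4*v) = v*(v - 3)*(v - 1)*(v + 2)*(v + 4)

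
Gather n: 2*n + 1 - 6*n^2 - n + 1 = -6*n^2 + n + 2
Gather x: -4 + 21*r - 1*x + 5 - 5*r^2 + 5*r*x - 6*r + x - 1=-5*r^2 + 5*r*x + 15*r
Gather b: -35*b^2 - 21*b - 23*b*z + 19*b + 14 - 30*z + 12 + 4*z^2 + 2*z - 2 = -35*b^2 + b*(-23*z - 2) + 4*z^2 - 28*z + 24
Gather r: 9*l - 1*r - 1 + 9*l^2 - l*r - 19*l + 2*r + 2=9*l^2 - 10*l + r*(1 - l) + 1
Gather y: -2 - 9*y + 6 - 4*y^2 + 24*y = -4*y^2 + 15*y + 4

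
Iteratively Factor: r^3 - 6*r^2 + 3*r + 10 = (r + 1)*(r^2 - 7*r + 10) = (r - 2)*(r + 1)*(r - 5)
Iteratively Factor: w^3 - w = (w - 1)*(w^2 + w) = w*(w - 1)*(w + 1)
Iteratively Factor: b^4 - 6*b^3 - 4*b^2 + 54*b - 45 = (b + 3)*(b^3 - 9*b^2 + 23*b - 15) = (b - 1)*(b + 3)*(b^2 - 8*b + 15) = (b - 5)*(b - 1)*(b + 3)*(b - 3)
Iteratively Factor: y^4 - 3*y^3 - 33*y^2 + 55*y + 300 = (y + 4)*(y^3 - 7*y^2 - 5*y + 75) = (y - 5)*(y + 4)*(y^2 - 2*y - 15) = (y - 5)*(y + 3)*(y + 4)*(y - 5)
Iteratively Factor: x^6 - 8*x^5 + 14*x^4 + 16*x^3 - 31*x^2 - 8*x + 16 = (x - 1)*(x^5 - 7*x^4 + 7*x^3 + 23*x^2 - 8*x - 16) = (x - 1)*(x + 1)*(x^4 - 8*x^3 + 15*x^2 + 8*x - 16) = (x - 4)*(x - 1)*(x + 1)*(x^3 - 4*x^2 - x + 4) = (x - 4)*(x - 1)*(x + 1)^2*(x^2 - 5*x + 4) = (x - 4)*(x - 1)^2*(x + 1)^2*(x - 4)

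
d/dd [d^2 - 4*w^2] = 2*d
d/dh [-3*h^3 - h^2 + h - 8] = -9*h^2 - 2*h + 1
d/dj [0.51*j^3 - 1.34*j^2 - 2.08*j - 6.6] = 1.53*j^2 - 2.68*j - 2.08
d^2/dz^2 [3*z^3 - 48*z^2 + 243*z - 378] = 18*z - 96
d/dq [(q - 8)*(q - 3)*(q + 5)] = 3*q^2 - 12*q - 31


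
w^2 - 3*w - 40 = (w - 8)*(w + 5)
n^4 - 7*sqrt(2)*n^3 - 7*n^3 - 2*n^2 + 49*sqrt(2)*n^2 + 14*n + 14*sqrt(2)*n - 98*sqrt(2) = (n - 7)*(n - 7*sqrt(2))*(n - sqrt(2))*(n + sqrt(2))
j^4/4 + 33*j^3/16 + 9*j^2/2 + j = j*(j/4 + 1)*(j + 1/4)*(j + 4)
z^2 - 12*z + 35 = (z - 7)*(z - 5)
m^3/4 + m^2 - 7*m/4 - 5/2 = (m/4 + 1/4)*(m - 2)*(m + 5)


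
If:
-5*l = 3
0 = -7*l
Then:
No Solution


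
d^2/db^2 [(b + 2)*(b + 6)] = 2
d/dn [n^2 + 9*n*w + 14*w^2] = 2*n + 9*w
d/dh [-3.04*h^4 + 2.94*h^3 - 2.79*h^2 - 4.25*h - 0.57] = -12.16*h^3 + 8.82*h^2 - 5.58*h - 4.25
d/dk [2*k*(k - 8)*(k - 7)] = 6*k^2 - 60*k + 112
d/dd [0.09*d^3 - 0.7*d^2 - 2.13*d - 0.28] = 0.27*d^2 - 1.4*d - 2.13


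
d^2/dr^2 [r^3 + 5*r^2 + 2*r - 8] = 6*r + 10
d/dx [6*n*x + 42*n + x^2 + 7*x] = 6*n + 2*x + 7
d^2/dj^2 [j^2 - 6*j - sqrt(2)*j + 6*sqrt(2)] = 2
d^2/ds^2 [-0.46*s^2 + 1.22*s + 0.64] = -0.920000000000000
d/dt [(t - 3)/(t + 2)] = 5/(t + 2)^2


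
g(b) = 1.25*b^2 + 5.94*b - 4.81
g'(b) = 2.5*b + 5.94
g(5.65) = 68.65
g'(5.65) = 20.06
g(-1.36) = -10.58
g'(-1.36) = 2.54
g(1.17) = 3.85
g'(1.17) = 8.86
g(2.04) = 12.51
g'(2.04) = 11.04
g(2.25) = 14.88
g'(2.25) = 11.56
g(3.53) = 31.73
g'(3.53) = 14.76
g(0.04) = -4.57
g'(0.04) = 6.04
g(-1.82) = -11.48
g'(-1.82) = 1.39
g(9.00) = 149.90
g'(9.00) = 28.44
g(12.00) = 246.47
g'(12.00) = 35.94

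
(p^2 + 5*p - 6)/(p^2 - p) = (p + 6)/p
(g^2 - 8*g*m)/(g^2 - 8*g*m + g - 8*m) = g/(g + 1)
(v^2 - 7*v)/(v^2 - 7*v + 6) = v*(v - 7)/(v^2 - 7*v + 6)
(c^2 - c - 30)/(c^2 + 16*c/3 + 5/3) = 3*(c - 6)/(3*c + 1)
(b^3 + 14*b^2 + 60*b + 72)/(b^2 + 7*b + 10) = (b^2 + 12*b + 36)/(b + 5)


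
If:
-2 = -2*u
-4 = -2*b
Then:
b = 2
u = 1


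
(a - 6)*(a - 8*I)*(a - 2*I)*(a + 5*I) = a^4 - 6*a^3 - 5*I*a^3 + 34*a^2 + 30*I*a^2 - 204*a - 80*I*a + 480*I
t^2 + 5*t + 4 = (t + 1)*(t + 4)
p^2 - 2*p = p*(p - 2)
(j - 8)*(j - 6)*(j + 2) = j^3 - 12*j^2 + 20*j + 96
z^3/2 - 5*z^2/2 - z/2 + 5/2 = (z/2 + 1/2)*(z - 5)*(z - 1)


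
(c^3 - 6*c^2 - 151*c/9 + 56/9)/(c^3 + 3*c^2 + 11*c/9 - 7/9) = (c - 8)/(c + 1)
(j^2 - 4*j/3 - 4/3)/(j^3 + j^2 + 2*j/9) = 3*(j - 2)/(j*(3*j + 1))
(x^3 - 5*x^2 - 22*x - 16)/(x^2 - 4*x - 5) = (x^2 - 6*x - 16)/(x - 5)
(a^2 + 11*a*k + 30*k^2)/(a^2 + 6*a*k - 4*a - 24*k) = (a + 5*k)/(a - 4)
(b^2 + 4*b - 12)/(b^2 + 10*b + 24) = (b - 2)/(b + 4)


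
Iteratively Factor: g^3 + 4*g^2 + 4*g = (g + 2)*(g^2 + 2*g) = g*(g + 2)*(g + 2)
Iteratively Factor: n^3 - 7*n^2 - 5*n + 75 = (n - 5)*(n^2 - 2*n - 15) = (n - 5)^2*(n + 3)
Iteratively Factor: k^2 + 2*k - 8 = (k + 4)*(k - 2)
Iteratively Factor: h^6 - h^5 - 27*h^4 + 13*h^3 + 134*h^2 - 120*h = (h - 5)*(h^5 + 4*h^4 - 7*h^3 - 22*h^2 + 24*h) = (h - 5)*(h - 2)*(h^4 + 6*h^3 + 5*h^2 - 12*h) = (h - 5)*(h - 2)*(h + 4)*(h^3 + 2*h^2 - 3*h) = (h - 5)*(h - 2)*(h + 3)*(h + 4)*(h^2 - h) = (h - 5)*(h - 2)*(h - 1)*(h + 3)*(h + 4)*(h)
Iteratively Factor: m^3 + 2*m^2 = (m)*(m^2 + 2*m) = m^2*(m + 2)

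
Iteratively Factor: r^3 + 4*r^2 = (r)*(r^2 + 4*r) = r*(r + 4)*(r)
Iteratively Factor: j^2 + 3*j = (j)*(j + 3)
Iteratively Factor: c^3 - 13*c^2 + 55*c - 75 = (c - 3)*(c^2 - 10*c + 25) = (c - 5)*(c - 3)*(c - 5)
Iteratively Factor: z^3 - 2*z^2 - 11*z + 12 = (z + 3)*(z^2 - 5*z + 4) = (z - 1)*(z + 3)*(z - 4)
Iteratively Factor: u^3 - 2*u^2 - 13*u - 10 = (u + 1)*(u^2 - 3*u - 10) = (u + 1)*(u + 2)*(u - 5)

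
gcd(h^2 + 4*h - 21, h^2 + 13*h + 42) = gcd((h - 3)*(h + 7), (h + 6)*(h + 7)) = h + 7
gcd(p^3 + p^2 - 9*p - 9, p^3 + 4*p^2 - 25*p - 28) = p + 1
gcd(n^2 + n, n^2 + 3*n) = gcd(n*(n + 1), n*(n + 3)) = n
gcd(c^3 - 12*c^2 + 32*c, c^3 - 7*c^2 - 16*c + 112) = c - 4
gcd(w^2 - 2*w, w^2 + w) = w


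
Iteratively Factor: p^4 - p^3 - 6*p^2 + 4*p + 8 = (p + 2)*(p^3 - 3*p^2 + 4) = (p - 2)*(p + 2)*(p^2 - p - 2) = (p - 2)^2*(p + 2)*(p + 1)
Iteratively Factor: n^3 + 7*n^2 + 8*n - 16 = (n + 4)*(n^2 + 3*n - 4) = (n - 1)*(n + 4)*(n + 4)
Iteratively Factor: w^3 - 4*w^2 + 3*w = (w - 3)*(w^2 - w) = w*(w - 3)*(w - 1)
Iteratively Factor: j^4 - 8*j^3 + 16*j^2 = (j)*(j^3 - 8*j^2 + 16*j) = j*(j - 4)*(j^2 - 4*j) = j*(j - 4)^2*(j)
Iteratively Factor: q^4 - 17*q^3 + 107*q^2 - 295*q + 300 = (q - 3)*(q^3 - 14*q^2 + 65*q - 100) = (q - 5)*(q - 3)*(q^2 - 9*q + 20) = (q - 5)*(q - 4)*(q - 3)*(q - 5)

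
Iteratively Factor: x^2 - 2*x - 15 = (x + 3)*(x - 5)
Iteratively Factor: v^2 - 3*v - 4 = (v + 1)*(v - 4)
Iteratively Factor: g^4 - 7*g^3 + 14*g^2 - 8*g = (g - 1)*(g^3 - 6*g^2 + 8*g) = (g - 2)*(g - 1)*(g^2 - 4*g) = g*(g - 2)*(g - 1)*(g - 4)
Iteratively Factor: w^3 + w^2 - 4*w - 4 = (w + 2)*(w^2 - w - 2) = (w + 1)*(w + 2)*(w - 2)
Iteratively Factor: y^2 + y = (y + 1)*(y)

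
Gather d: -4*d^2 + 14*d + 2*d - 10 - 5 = -4*d^2 + 16*d - 15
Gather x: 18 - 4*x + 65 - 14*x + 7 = 90 - 18*x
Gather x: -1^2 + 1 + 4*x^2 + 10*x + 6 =4*x^2 + 10*x + 6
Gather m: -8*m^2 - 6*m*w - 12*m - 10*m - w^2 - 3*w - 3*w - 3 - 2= -8*m^2 + m*(-6*w - 22) - w^2 - 6*w - 5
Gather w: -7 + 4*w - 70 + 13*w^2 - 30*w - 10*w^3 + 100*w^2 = -10*w^3 + 113*w^2 - 26*w - 77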